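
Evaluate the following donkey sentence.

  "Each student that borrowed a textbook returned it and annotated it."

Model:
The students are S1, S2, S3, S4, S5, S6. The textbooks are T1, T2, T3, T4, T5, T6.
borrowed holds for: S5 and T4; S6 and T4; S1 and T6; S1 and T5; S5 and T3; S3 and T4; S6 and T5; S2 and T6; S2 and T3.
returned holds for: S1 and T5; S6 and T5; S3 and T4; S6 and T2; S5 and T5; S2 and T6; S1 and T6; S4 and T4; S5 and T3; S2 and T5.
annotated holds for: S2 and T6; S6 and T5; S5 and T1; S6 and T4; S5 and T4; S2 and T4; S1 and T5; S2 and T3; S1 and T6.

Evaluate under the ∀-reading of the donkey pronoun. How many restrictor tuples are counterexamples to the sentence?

5

"it" takes "a textbook" as antecedent — a donkey pronoun bound across the clause boundary.
Strong reading: for every (s,t) with borrowed(s,t), returned(s,t) ∧ annotated(s,t).
Restrictor pairs: (S1,T5) ✓  (S1,T6) ✓  (S2,T3) ✗  (S2,T6) ✓  (S3,T4) ✗  (S5,T3) ✗  (S5,T4) ✗  (S6,T4) ✗  (S6,T5) ✓
Counterexamples (restrictor pairs failing the scope): 5.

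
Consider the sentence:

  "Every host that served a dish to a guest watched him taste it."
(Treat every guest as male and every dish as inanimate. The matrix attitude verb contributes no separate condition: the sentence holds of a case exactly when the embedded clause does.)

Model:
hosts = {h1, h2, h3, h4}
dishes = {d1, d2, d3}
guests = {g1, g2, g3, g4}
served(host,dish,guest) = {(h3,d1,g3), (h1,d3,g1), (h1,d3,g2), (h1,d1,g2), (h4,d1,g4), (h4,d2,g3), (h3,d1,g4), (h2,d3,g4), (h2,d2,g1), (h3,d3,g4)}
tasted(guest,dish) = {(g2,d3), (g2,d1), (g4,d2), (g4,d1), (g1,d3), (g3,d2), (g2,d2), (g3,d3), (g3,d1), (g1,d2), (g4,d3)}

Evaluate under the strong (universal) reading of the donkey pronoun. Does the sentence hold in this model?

"him" takes "a guest" as antecedent and "it" takes "a dish"; both are donkey pronouns co-varying with the restrictor.
Strong reading: for every (h,d,g) with served(h,d,g), tasted(g,d).
Restrictor triples: (h1,d1,g2)→tasted(g2,d1) ✓  (h1,d3,g1)→tasted(g1,d3) ✓  (h1,d3,g2)→tasted(g2,d3) ✓  (h2,d2,g1)→tasted(g1,d2) ✓  (h2,d3,g4)→tasted(g4,d3) ✓  (h3,d1,g3)→tasted(g3,d1) ✓  (h3,d1,g4)→tasted(g4,d1) ✓  (h3,d3,g4)→tasted(g4,d3) ✓  (h4,d1,g4)→tasted(g4,d1) ✓  (h4,d2,g3)→tasted(g3,d2) ✓
Every restrictor triple satisfies the scope.

True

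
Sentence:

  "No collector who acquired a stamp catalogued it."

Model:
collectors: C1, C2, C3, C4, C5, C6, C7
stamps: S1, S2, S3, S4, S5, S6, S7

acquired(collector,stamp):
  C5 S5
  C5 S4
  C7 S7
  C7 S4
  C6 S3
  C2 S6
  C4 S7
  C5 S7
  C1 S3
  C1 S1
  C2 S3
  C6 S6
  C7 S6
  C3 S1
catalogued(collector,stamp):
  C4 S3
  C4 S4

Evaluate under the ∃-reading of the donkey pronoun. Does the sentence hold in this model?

True

"it" takes "a stamp" as antecedent — a donkey pronoun bound across the clause boundary.
Truth condition: for no (c,s) with acquired(c,s) does catalogued(c,s) hold.
Restrictor pairs — does the scope hold? (C1,S1):fails  (C1,S3):fails  (C2,S3):fails  (C2,S6):fails  (C3,S1):fails  (C4,S7):fails  (C5,S4):fails  (C5,S5):fails  (C5,S7):fails  (C6,S3):fails  (C6,S6):fails  (C7,S4):fails  (C7,S6):fails  (C7,S7):fails
Scope holds for no restrictor pair, so the sentence is true.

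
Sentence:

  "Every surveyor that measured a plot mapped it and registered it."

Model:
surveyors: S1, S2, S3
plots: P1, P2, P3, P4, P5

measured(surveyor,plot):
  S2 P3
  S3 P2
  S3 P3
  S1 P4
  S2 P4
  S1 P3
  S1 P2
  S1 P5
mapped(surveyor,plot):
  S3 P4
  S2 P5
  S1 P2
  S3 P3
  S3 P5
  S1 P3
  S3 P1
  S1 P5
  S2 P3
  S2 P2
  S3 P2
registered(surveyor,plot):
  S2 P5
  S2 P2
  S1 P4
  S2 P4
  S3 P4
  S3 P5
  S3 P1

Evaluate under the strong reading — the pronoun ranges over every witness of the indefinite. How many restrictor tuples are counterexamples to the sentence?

8

"it" takes "a plot" as antecedent — a donkey pronoun bound across the clause boundary.
Strong reading: for every (s,p) with measured(s,p), mapped(s,p) ∧ registered(s,p).
Restrictor pairs: (S1,P2) ✗  (S1,P3) ✗  (S1,P4) ✗  (S1,P5) ✗  (S2,P3) ✗  (S2,P4) ✗  (S3,P2) ✗  (S3,P3) ✗
Counterexamples (restrictor pairs failing the scope): 8.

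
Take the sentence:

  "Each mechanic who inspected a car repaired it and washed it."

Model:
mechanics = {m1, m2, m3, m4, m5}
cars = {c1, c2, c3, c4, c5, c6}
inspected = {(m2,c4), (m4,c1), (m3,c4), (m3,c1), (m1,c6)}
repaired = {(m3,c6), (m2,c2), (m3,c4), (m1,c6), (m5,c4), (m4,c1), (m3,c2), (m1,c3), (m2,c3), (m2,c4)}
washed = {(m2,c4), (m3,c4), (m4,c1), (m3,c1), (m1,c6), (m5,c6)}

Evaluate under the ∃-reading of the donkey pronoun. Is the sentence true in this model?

True

"it" takes "a car" as antecedent — a donkey pronoun bound across the clause boundary.
Weak reading: every mechanic m with some inspected-car has at least one inspected-car c such that repaired(m,c) ∧ washed(m,c).
Per mechanic: m1:✓  m2:✓  m3:✓  m4:✓
Every mechanic in the restrictor has a witness.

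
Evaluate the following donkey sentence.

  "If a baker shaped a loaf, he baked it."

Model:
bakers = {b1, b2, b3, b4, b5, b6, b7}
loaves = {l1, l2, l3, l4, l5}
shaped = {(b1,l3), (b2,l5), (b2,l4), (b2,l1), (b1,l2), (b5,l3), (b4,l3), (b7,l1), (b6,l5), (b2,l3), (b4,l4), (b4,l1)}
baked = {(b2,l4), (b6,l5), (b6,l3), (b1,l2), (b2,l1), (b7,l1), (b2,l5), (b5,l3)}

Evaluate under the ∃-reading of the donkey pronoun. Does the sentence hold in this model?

False

"it" takes "a loaf" as antecedent — a donkey pronoun bound across the clause boundary.
Weak reading: every baker b with some shaped-loaf has at least one shaped-loaf l such that baked(b,l).
Per baker: b1:✓  b2:✓  b4:✗  b5:✓  b6:✓  b7:✓
b4 has no witness among its shaped-loaves.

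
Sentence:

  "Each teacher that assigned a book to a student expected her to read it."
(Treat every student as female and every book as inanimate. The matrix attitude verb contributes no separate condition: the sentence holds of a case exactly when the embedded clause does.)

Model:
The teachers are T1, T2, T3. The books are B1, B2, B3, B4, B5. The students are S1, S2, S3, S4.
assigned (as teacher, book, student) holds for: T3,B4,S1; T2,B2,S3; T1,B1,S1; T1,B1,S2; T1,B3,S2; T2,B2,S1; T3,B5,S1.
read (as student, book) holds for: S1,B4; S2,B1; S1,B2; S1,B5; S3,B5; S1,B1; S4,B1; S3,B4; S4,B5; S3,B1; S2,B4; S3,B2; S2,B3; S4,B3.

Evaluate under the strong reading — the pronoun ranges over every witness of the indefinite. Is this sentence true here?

"her" takes "a student" as antecedent and "it" takes "a book"; both are donkey pronouns co-varying with the restrictor.
Strong reading: for every (t,b,s) with assigned(t,b,s), read(s,b).
Restrictor triples: (T1,B1,S1)→read(S1,B1) ✓  (T1,B1,S2)→read(S2,B1) ✓  (T1,B3,S2)→read(S2,B3) ✓  (T2,B2,S1)→read(S1,B2) ✓  (T2,B2,S3)→read(S3,B2) ✓  (T3,B4,S1)→read(S1,B4) ✓  (T3,B5,S1)→read(S1,B5) ✓
Every restrictor triple satisfies the scope.

True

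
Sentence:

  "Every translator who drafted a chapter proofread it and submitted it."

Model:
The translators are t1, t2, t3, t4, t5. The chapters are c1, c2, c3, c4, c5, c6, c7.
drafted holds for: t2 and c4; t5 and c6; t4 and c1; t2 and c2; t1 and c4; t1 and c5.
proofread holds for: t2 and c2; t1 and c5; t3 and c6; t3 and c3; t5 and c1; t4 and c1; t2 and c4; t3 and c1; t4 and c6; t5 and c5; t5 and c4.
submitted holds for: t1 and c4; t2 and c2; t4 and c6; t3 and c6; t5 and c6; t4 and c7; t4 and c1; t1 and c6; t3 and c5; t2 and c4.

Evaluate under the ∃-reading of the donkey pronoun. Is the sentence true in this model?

"it" takes "a chapter" as antecedent — a donkey pronoun bound across the clause boundary.
Weak reading: every translator t with some drafted-chapter has at least one drafted-chapter c such that proofread(t,c) ∧ submitted(t,c).
Per translator: t1:✗  t2:✓  t4:✓  t5:✗
t1 has no witness among its drafted-chapters.

False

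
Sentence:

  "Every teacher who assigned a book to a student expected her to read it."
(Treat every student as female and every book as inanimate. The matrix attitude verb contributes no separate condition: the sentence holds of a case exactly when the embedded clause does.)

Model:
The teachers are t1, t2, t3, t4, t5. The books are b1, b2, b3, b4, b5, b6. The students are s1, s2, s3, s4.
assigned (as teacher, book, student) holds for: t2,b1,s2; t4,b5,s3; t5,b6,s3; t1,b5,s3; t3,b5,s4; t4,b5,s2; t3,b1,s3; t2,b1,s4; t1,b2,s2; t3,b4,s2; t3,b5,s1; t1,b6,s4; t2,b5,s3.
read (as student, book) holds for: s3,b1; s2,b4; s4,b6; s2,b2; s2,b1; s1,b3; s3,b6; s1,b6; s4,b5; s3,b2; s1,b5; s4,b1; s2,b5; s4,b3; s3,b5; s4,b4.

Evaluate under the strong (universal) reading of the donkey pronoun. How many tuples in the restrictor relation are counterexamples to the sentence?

"her" takes "a student" as antecedent and "it" takes "a book"; both are donkey pronouns co-varying with the restrictor.
Strong reading: for every (t,b,s) with assigned(t,b,s), read(s,b).
Restrictor triples: (t1,b2,s2)→read(s2,b2) ✓  (t1,b5,s3)→read(s3,b5) ✓  (t1,b6,s4)→read(s4,b6) ✓  (t2,b1,s2)→read(s2,b1) ✓  (t2,b1,s4)→read(s4,b1) ✓  (t2,b5,s3)→read(s3,b5) ✓  (t3,b1,s3)→read(s3,b1) ✓  (t3,b4,s2)→read(s2,b4) ✓  (t3,b5,s1)→read(s1,b5) ✓  (t3,b5,s4)→read(s4,b5) ✓  (t4,b5,s2)→read(s2,b5) ✓  (t4,b5,s3)→read(s3,b5) ✓  (t5,b6,s3)→read(s3,b6) ✓
Counterexamples (restrictor triples failing the scope): 0.

0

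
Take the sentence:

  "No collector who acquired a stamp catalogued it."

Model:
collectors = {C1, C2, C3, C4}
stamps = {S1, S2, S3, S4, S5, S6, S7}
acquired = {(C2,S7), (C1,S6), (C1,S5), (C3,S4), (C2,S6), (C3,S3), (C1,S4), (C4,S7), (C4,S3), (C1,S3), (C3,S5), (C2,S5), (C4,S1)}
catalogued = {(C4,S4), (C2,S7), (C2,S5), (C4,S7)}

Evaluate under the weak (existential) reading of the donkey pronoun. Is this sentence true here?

"it" takes "a stamp" as antecedent — a donkey pronoun bound across the clause boundary.
Truth condition: for no (c,s) with acquired(c,s) does catalogued(c,s) hold.
Restrictor pairs — does the scope hold? (C1,S3):fails  (C1,S4):fails  (C1,S5):fails  (C1,S6):fails  (C2,S5):holds  (C2,S6):fails  (C2,S7):holds  (C3,S3):fails  (C3,S4):fails  (C3,S5):fails  (C4,S1):fails  (C4,S3):fails  (C4,S7):holds
Scope holds for 3 pair(s), so the sentence is false.

False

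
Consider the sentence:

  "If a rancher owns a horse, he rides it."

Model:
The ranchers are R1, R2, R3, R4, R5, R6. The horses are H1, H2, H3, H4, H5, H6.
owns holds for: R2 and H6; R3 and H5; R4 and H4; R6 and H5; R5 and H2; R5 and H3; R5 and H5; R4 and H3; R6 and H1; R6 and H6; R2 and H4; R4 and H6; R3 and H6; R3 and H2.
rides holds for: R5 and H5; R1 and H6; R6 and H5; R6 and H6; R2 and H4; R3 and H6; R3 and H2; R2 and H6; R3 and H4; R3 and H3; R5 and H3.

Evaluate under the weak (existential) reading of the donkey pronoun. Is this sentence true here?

"it" takes "a horse" as antecedent — a donkey pronoun bound across the clause boundary.
Weak reading: every rancher r with some owns-horse has at least one owns-horse h such that rides(r,h).
Per rancher: R2:✓  R3:✓  R4:✗  R5:✓  R6:✓
R4 has no witness among its owns-horses.

False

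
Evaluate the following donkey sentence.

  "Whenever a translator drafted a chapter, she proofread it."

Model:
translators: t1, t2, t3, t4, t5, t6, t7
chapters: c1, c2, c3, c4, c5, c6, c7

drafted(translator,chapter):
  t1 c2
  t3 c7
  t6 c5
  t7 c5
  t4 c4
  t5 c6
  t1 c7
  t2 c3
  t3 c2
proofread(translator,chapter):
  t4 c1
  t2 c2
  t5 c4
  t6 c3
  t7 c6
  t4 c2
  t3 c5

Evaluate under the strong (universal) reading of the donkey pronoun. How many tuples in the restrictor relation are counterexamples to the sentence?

"it" takes "a chapter" as antecedent — a donkey pronoun bound across the clause boundary.
Strong reading: for every (t,c) with drafted(t,c), proofread(t,c).
Restrictor pairs: (t1,c2) ✗  (t1,c7) ✗  (t2,c3) ✗  (t3,c2) ✗  (t3,c7) ✗  (t4,c4) ✗  (t5,c6) ✗  (t6,c5) ✗  (t7,c5) ✗
Counterexamples (restrictor pairs failing the scope): 9.

9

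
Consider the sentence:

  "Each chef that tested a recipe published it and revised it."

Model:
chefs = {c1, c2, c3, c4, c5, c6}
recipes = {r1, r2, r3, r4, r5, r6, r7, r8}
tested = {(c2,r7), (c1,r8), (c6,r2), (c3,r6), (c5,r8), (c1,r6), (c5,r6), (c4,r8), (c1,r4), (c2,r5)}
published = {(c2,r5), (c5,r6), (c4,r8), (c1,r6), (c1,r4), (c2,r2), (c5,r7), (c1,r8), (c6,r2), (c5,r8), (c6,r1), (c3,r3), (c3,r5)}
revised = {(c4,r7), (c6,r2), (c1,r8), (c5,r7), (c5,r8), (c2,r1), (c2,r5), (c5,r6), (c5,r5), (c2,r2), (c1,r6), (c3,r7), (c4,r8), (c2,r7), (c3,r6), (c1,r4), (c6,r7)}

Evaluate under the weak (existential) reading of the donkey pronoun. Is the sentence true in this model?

"it" takes "a recipe" as antecedent — a donkey pronoun bound across the clause boundary.
Weak reading: every chef c with some tested-recipe has at least one tested-recipe r such that published(c,r) ∧ revised(c,r).
Per chef: c1:✓  c2:✓  c3:✗  c4:✓  c5:✓  c6:✓
c3 has no witness among its tested-recipes.

False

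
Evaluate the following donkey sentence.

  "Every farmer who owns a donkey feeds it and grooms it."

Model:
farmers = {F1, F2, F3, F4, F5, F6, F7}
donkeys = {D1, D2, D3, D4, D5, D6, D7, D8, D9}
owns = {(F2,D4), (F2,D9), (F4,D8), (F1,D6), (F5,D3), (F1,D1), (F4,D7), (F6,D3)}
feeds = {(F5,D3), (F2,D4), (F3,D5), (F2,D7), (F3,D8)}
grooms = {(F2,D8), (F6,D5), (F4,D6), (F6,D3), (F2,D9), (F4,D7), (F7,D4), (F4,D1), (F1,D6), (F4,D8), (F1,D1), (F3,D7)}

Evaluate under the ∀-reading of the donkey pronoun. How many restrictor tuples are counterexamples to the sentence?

"it" takes "a donkey" as antecedent — a donkey pronoun bound across the clause boundary.
Strong reading: for every (f,d) with owns(f,d), feeds(f,d) ∧ grooms(f,d).
Restrictor pairs: (F1,D1) ✗  (F1,D6) ✗  (F2,D4) ✗  (F2,D9) ✗  (F4,D7) ✗  (F4,D8) ✗  (F5,D3) ✗  (F6,D3) ✗
Counterexamples (restrictor pairs failing the scope): 8.

8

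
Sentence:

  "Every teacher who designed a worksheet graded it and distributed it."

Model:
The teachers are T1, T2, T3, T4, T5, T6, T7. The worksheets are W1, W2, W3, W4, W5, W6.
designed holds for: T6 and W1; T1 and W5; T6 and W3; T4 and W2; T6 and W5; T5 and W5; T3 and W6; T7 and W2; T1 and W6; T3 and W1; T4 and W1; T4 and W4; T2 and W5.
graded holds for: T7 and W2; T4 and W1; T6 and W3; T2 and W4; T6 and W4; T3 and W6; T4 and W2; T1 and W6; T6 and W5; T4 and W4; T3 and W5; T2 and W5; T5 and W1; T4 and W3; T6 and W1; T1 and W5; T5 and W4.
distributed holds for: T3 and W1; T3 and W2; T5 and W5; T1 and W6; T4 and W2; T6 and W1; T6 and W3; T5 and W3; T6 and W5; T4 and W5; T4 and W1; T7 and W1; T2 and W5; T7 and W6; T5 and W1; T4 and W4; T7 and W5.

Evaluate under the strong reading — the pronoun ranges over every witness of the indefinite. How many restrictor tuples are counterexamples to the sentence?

5

"it" takes "a worksheet" as antecedent — a donkey pronoun bound across the clause boundary.
Strong reading: for every (t,w) with designed(t,w), graded(t,w) ∧ distributed(t,w).
Restrictor pairs: (T1,W5) ✗  (T1,W6) ✓  (T2,W5) ✓  (T3,W1) ✗  (T3,W6) ✗  (T4,W1) ✓  (T4,W2) ✓  (T4,W4) ✓  (T5,W5) ✗  (T6,W1) ✓  (T6,W3) ✓  (T6,W5) ✓  (T7,W2) ✗
Counterexamples (restrictor pairs failing the scope): 5.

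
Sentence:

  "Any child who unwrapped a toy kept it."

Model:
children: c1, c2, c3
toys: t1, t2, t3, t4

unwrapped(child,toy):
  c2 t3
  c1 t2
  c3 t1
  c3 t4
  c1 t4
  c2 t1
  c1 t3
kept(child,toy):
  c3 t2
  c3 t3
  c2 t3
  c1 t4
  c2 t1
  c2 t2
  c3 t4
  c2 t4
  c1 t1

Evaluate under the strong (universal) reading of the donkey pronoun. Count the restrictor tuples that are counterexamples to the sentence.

"it" takes "a toy" as antecedent — a donkey pronoun bound across the clause boundary.
Strong reading: for every (c,t) with unwrapped(c,t), kept(c,t).
Restrictor pairs: (c1,t2) ✗  (c1,t3) ✗  (c1,t4) ✓  (c2,t1) ✓  (c2,t3) ✓  (c3,t1) ✗  (c3,t4) ✓
Counterexamples (restrictor pairs failing the scope): 3.

3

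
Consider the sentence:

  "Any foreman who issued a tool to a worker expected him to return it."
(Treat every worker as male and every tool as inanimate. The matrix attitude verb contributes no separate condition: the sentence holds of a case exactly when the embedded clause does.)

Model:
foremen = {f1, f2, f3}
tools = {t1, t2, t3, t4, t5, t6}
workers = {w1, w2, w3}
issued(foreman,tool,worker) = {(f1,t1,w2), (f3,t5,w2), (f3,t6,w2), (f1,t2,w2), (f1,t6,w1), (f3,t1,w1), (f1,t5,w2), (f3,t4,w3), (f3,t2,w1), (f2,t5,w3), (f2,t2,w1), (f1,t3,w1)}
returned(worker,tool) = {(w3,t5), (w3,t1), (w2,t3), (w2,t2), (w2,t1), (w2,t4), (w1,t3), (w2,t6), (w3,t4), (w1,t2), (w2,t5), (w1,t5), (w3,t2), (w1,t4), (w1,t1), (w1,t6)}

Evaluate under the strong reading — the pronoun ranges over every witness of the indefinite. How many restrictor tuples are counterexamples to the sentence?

"him" takes "a worker" as antecedent and "it" takes "a tool"; both are donkey pronouns co-varying with the restrictor.
Strong reading: for every (f,t,w) with issued(f,t,w), returned(w,t).
Restrictor triples: (f1,t1,w2)→returned(w2,t1) ✓  (f1,t2,w2)→returned(w2,t2) ✓  (f1,t3,w1)→returned(w1,t3) ✓  (f1,t5,w2)→returned(w2,t5) ✓  (f1,t6,w1)→returned(w1,t6) ✓  (f2,t2,w1)→returned(w1,t2) ✓  (f2,t5,w3)→returned(w3,t5) ✓  (f3,t1,w1)→returned(w1,t1) ✓  (f3,t2,w1)→returned(w1,t2) ✓  (f3,t4,w3)→returned(w3,t4) ✓  (f3,t5,w2)→returned(w2,t5) ✓  (f3,t6,w2)→returned(w2,t6) ✓
Counterexamples (restrictor triples failing the scope): 0.

0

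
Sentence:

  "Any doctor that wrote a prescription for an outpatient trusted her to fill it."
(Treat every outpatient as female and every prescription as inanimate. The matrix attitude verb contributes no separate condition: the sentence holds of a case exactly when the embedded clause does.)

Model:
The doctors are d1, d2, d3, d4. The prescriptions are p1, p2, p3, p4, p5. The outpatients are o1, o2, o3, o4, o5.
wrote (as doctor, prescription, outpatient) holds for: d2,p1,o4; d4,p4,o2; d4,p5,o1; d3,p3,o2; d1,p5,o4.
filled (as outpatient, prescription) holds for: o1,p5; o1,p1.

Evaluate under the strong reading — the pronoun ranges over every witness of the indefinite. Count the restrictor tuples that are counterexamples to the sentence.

4

"her" takes "an outpatient" as antecedent and "it" takes "a prescription"; both are donkey pronouns co-varying with the restrictor.
Strong reading: for every (d,p,o) with wrote(d,p,o), filled(o,p).
Restrictor triples: (d1,p5,o4)→filled(o4,p5) ✗  (d2,p1,o4)→filled(o4,p1) ✗  (d3,p3,o2)→filled(o2,p3) ✗  (d4,p4,o2)→filled(o2,p4) ✗  (d4,p5,o1)→filled(o1,p5) ✓
Counterexamples (restrictor triples failing the scope): 4.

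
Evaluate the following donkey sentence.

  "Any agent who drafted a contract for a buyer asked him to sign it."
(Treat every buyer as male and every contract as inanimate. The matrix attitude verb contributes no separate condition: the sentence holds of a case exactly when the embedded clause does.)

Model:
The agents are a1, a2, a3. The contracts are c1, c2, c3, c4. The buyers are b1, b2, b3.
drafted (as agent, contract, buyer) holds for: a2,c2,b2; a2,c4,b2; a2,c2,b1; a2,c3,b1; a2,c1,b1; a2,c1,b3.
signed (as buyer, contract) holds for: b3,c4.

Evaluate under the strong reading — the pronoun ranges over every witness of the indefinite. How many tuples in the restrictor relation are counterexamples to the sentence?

6

"him" takes "a buyer" as antecedent and "it" takes "a contract"; both are donkey pronouns co-varying with the restrictor.
Strong reading: for every (a,c,b) with drafted(a,c,b), signed(b,c).
Restrictor triples: (a2,c1,b1)→signed(b1,c1) ✗  (a2,c1,b3)→signed(b3,c1) ✗  (a2,c2,b1)→signed(b1,c2) ✗  (a2,c2,b2)→signed(b2,c2) ✗  (a2,c3,b1)→signed(b1,c3) ✗  (a2,c4,b2)→signed(b2,c4) ✗
Counterexamples (restrictor triples failing the scope): 6.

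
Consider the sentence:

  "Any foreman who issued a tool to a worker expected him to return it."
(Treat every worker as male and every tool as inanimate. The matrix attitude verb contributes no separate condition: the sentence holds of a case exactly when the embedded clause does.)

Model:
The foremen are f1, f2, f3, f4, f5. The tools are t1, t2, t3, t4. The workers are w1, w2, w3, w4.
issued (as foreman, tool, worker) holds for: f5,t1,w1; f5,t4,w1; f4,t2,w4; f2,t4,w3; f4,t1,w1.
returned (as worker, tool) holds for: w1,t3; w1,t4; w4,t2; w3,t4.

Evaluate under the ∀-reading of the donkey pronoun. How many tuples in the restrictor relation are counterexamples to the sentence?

"him" takes "a worker" as antecedent and "it" takes "a tool"; both are donkey pronouns co-varying with the restrictor.
Strong reading: for every (f,t,w) with issued(f,t,w), returned(w,t).
Restrictor triples: (f2,t4,w3)→returned(w3,t4) ✓  (f4,t1,w1)→returned(w1,t1) ✗  (f4,t2,w4)→returned(w4,t2) ✓  (f5,t1,w1)→returned(w1,t1) ✗  (f5,t4,w1)→returned(w1,t4) ✓
Counterexamples (restrictor triples failing the scope): 2.

2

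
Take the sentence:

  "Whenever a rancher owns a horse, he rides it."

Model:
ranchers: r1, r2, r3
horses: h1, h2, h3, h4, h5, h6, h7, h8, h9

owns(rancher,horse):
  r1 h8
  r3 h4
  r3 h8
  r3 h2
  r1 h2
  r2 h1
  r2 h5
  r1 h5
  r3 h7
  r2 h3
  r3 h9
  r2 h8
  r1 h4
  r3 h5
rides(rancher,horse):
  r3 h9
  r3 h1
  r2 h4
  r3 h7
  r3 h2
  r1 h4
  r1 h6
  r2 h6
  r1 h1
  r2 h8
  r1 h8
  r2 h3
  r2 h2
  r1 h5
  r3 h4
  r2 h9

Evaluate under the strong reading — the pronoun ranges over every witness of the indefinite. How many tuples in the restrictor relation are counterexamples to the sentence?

"it" takes "a horse" as antecedent — a donkey pronoun bound across the clause boundary.
Strong reading: for every (r,h) with owns(r,h), rides(r,h).
Restrictor pairs: (r1,h2) ✗  (r1,h4) ✓  (r1,h5) ✓  (r1,h8) ✓  (r2,h1) ✗  (r2,h3) ✓  (r2,h5) ✗  (r2,h8) ✓  (r3,h2) ✓  (r3,h4) ✓  (r3,h5) ✗  (r3,h7) ✓  (r3,h8) ✗  (r3,h9) ✓
Counterexamples (restrictor pairs failing the scope): 5.

5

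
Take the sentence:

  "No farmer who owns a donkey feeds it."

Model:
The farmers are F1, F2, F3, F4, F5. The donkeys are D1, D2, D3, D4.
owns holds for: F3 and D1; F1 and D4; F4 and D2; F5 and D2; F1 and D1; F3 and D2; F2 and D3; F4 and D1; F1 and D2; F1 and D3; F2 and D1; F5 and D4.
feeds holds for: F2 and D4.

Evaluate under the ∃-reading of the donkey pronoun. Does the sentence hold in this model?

"it" takes "a donkey" as antecedent — a donkey pronoun bound across the clause boundary.
Truth condition: for no (f,d) with owns(f,d) does feeds(f,d) hold.
Restrictor pairs — does the scope hold? (F1,D1):fails  (F1,D2):fails  (F1,D3):fails  (F1,D4):fails  (F2,D1):fails  (F2,D3):fails  (F3,D1):fails  (F3,D2):fails  (F4,D1):fails  (F4,D2):fails  (F5,D2):fails  (F5,D4):fails
Scope holds for no restrictor pair, so the sentence is true.

True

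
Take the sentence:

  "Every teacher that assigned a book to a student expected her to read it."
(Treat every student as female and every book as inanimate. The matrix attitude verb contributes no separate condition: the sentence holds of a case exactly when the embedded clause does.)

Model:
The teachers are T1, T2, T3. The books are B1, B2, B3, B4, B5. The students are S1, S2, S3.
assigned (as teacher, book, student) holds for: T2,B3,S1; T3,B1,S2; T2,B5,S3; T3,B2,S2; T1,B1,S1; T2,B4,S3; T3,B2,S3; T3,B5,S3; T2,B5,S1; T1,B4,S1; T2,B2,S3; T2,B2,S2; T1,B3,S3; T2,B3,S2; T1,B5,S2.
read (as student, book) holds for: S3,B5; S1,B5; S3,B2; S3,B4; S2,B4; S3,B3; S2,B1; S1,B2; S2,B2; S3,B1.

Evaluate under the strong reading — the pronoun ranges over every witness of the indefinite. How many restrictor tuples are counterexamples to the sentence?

5

"her" takes "a student" as antecedent and "it" takes "a book"; both are donkey pronouns co-varying with the restrictor.
Strong reading: for every (t,b,s) with assigned(t,b,s), read(s,b).
Restrictor triples: (T1,B1,S1)→read(S1,B1) ✗  (T1,B3,S3)→read(S3,B3) ✓  (T1,B4,S1)→read(S1,B4) ✗  (T1,B5,S2)→read(S2,B5) ✗  (T2,B2,S2)→read(S2,B2) ✓  (T2,B2,S3)→read(S3,B2) ✓  (T2,B3,S1)→read(S1,B3) ✗  (T2,B3,S2)→read(S2,B3) ✗  (T2,B4,S3)→read(S3,B4) ✓  (T2,B5,S1)→read(S1,B5) ✓  (T2,B5,S3)→read(S3,B5) ✓  (T3,B1,S2)→read(S2,B1) ✓  (T3,B2,S2)→read(S2,B2) ✓  (T3,B2,S3)→read(S3,B2) ✓  (T3,B5,S3)→read(S3,B5) ✓
Counterexamples (restrictor triples failing the scope): 5.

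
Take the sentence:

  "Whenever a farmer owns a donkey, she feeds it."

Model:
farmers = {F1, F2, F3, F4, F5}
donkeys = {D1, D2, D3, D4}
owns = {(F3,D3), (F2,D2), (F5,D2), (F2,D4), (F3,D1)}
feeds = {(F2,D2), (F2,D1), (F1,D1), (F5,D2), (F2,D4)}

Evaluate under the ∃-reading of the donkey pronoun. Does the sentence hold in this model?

"it" takes "a donkey" as antecedent — a donkey pronoun bound across the clause boundary.
Weak reading: every farmer f with some owns-donkey has at least one owns-donkey d such that feeds(f,d).
Per farmer: F2:✓  F3:✗  F5:✓
F3 has no witness among its owns-donkeys.

False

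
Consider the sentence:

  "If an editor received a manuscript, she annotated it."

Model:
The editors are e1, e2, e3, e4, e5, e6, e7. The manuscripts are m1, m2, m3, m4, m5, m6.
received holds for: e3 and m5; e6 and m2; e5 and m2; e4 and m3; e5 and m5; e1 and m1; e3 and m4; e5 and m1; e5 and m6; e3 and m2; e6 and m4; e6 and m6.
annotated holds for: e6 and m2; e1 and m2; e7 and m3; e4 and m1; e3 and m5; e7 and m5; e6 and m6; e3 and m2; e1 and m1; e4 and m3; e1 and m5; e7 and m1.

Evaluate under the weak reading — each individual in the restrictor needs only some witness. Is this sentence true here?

False

"it" takes "a manuscript" as antecedent — a donkey pronoun bound across the clause boundary.
Weak reading: every editor e with some received-manuscript has at least one received-manuscript m such that annotated(e,m).
Per editor: e1:✓  e3:✓  e4:✓  e5:✗  e6:✓
e5 has no witness among its received-manuscripts.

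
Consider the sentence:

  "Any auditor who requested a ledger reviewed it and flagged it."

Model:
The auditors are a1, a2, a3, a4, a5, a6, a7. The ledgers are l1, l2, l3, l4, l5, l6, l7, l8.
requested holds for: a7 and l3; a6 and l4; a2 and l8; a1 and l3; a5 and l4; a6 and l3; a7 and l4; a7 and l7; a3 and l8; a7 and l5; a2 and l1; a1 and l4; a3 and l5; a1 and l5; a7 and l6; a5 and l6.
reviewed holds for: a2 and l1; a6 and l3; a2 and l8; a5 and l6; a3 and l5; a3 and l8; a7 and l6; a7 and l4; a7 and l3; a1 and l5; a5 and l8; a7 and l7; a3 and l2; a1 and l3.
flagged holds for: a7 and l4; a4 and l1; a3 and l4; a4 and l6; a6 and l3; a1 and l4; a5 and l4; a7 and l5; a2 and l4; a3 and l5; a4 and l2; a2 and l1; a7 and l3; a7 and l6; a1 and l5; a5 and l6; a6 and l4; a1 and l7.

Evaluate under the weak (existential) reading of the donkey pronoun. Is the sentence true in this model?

"it" takes "a ledger" as antecedent — a donkey pronoun bound across the clause boundary.
Weak reading: every auditor a with some requested-ledger has at least one requested-ledger l such that reviewed(a,l) ∧ flagged(a,l).
Per auditor: a1:✓  a2:✓  a3:✓  a5:✓  a6:✓  a7:✓
Every auditor in the restrictor has a witness.

True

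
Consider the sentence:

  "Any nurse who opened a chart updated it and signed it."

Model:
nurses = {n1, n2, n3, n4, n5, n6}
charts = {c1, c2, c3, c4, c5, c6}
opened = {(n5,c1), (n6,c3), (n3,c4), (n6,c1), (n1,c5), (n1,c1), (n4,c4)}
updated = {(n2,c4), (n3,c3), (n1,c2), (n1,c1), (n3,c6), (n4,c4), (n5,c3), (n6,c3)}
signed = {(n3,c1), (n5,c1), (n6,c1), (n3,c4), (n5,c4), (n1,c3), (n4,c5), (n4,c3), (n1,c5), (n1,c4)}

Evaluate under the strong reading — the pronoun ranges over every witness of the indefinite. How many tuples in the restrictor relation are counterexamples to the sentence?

"it" takes "a chart" as antecedent — a donkey pronoun bound across the clause boundary.
Strong reading: for every (n,c) with opened(n,c), updated(n,c) ∧ signed(n,c).
Restrictor pairs: (n1,c1) ✗  (n1,c5) ✗  (n3,c4) ✗  (n4,c4) ✗  (n5,c1) ✗  (n6,c1) ✗  (n6,c3) ✗
Counterexamples (restrictor pairs failing the scope): 7.

7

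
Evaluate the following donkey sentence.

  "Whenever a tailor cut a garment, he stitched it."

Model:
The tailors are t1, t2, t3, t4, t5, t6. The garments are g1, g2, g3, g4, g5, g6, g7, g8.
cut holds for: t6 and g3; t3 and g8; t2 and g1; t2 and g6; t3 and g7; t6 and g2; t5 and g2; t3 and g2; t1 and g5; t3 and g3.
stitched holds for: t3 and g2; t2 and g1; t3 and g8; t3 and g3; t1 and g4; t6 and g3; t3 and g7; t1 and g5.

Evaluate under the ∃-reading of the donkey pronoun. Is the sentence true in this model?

False

"it" takes "a garment" as antecedent — a donkey pronoun bound across the clause boundary.
Weak reading: every tailor t with some cut-garment has at least one cut-garment g such that stitched(t,g).
Per tailor: t1:✓  t2:✓  t3:✓  t5:✗  t6:✓
t5 has no witness among its cut-garments.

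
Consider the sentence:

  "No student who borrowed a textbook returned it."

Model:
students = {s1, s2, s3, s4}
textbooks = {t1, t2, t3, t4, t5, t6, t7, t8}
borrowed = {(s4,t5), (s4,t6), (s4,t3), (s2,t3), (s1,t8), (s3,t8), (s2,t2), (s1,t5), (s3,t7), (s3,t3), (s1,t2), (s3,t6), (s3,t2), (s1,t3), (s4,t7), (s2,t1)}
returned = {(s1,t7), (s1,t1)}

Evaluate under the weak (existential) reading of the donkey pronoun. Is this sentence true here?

True

"it" takes "a textbook" as antecedent — a donkey pronoun bound across the clause boundary.
Truth condition: for no (s,t) with borrowed(s,t) does returned(s,t) hold.
Restrictor pairs — does the scope hold? (s1,t2):fails  (s1,t3):fails  (s1,t5):fails  (s1,t8):fails  (s2,t1):fails  (s2,t2):fails  (s2,t3):fails  (s3,t2):fails  (s3,t3):fails  (s3,t6):fails  (s3,t7):fails  (s3,t8):fails  (s4,t3):fails  (s4,t5):fails  (s4,t6):fails  (s4,t7):fails
Scope holds for no restrictor pair, so the sentence is true.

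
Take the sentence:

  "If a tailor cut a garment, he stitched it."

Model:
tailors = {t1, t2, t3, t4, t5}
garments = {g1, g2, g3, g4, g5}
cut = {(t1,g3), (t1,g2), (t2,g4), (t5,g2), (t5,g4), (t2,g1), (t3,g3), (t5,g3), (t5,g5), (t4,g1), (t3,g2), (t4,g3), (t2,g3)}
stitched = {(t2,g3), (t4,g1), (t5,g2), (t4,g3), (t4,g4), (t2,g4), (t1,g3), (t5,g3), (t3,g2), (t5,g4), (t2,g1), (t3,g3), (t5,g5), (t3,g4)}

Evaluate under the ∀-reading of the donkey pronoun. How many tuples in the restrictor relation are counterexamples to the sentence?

"it" takes "a garment" as antecedent — a donkey pronoun bound across the clause boundary.
Strong reading: for every (t,g) with cut(t,g), stitched(t,g).
Restrictor pairs: (t1,g2) ✗  (t1,g3) ✓  (t2,g1) ✓  (t2,g3) ✓  (t2,g4) ✓  (t3,g2) ✓  (t3,g3) ✓  (t4,g1) ✓  (t4,g3) ✓  (t5,g2) ✓  (t5,g3) ✓  (t5,g4) ✓  (t5,g5) ✓
Counterexamples (restrictor pairs failing the scope): 1.

1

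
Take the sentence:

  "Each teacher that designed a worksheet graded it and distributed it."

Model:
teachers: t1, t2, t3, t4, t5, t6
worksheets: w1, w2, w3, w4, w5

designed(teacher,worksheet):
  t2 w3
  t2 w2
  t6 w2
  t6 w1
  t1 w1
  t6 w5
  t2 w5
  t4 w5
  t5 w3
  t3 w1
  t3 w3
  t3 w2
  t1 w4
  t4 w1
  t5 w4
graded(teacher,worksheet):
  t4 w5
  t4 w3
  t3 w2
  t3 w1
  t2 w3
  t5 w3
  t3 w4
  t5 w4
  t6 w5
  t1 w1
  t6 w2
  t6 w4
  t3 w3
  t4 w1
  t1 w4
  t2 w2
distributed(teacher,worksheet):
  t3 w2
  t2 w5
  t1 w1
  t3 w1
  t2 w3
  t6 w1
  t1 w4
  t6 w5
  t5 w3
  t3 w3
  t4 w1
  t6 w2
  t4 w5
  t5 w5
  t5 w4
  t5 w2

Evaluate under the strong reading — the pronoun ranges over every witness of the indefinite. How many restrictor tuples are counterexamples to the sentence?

3

"it" takes "a worksheet" as antecedent — a donkey pronoun bound across the clause boundary.
Strong reading: for every (t,w) with designed(t,w), graded(t,w) ∧ distributed(t,w).
Restrictor pairs: (t1,w1) ✓  (t1,w4) ✓  (t2,w2) ✗  (t2,w3) ✓  (t2,w5) ✗  (t3,w1) ✓  (t3,w2) ✓  (t3,w3) ✓  (t4,w1) ✓  (t4,w5) ✓  (t5,w3) ✓  (t5,w4) ✓  (t6,w1) ✗  (t6,w2) ✓  (t6,w5) ✓
Counterexamples (restrictor pairs failing the scope): 3.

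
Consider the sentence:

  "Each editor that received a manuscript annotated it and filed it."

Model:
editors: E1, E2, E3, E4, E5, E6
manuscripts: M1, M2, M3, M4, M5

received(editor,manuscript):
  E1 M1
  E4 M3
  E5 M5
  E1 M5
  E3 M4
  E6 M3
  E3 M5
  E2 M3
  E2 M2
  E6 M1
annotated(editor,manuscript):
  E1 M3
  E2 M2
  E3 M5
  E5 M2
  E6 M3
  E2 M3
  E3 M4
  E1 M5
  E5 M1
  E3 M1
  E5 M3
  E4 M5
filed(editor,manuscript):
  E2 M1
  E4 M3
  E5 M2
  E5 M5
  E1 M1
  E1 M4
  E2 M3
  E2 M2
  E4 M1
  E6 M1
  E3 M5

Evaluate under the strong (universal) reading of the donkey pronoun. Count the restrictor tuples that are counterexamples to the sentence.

"it" takes "a manuscript" as antecedent — a donkey pronoun bound across the clause boundary.
Strong reading: for every (e,m) with received(e,m), annotated(e,m) ∧ filed(e,m).
Restrictor pairs: (E1,M1) ✗  (E1,M5) ✗  (E2,M2) ✓  (E2,M3) ✓  (E3,M4) ✗  (E3,M5) ✓  (E4,M3) ✗  (E5,M5) ✗  (E6,M1) ✗  (E6,M3) ✗
Counterexamples (restrictor pairs failing the scope): 7.

7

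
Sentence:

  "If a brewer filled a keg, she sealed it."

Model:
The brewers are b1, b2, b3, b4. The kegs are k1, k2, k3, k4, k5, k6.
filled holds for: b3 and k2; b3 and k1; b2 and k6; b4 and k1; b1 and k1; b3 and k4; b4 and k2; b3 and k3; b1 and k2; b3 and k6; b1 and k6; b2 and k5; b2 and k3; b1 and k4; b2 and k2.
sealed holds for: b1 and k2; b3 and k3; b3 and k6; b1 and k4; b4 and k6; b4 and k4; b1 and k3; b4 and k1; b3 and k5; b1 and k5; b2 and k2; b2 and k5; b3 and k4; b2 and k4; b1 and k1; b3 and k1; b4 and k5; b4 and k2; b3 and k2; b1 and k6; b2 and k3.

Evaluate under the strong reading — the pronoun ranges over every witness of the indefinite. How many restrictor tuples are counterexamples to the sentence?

1

"it" takes "a keg" as antecedent — a donkey pronoun bound across the clause boundary.
Strong reading: for every (b,k) with filled(b,k), sealed(b,k).
Restrictor pairs: (b1,k1) ✓  (b1,k2) ✓  (b1,k4) ✓  (b1,k6) ✓  (b2,k2) ✓  (b2,k3) ✓  (b2,k5) ✓  (b2,k6) ✗  (b3,k1) ✓  (b3,k2) ✓  (b3,k3) ✓  (b3,k4) ✓  (b3,k6) ✓  (b4,k1) ✓  (b4,k2) ✓
Counterexamples (restrictor pairs failing the scope): 1.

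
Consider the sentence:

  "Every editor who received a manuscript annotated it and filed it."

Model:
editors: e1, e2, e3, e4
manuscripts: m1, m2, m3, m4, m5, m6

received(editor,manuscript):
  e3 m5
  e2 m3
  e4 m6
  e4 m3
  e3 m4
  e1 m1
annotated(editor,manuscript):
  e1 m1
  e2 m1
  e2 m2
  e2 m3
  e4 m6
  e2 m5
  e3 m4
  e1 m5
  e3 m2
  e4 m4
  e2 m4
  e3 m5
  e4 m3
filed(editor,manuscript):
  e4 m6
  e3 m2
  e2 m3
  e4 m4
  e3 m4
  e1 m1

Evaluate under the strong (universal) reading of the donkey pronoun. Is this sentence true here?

"it" takes "a manuscript" as antecedent — a donkey pronoun bound across the clause boundary.
Strong reading: for every (e,m) with received(e,m), annotated(e,m) ∧ filed(e,m).
Restrictor pairs: (e1,m1) ✓  (e2,m3) ✓  (e3,m4) ✓  (e3,m5) ✗  (e4,m3) ✗  (e4,m6) ✓
Counterexample: (e3,m5) is in received but fails the scope.

False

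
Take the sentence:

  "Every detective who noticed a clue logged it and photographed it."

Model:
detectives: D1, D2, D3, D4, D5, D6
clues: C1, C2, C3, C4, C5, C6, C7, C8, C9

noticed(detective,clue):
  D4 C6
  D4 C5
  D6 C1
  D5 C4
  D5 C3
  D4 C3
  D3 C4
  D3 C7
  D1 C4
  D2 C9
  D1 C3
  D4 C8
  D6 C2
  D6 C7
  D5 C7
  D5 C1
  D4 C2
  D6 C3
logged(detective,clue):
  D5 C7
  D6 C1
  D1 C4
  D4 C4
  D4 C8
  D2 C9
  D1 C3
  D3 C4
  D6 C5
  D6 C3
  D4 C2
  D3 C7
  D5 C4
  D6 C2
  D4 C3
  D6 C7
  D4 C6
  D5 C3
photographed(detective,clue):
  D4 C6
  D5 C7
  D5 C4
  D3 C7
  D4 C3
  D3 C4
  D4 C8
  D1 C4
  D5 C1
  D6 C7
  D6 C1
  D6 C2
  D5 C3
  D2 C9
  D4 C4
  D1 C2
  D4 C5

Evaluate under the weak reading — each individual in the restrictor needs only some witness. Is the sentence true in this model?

True

"it" takes "a clue" as antecedent — a donkey pronoun bound across the clause boundary.
Weak reading: every detective d with some noticed-clue has at least one noticed-clue c such that logged(d,c) ∧ photographed(d,c).
Per detective: D1:✓  D2:✓  D3:✓  D4:✓  D5:✓  D6:✓
Every detective in the restrictor has a witness.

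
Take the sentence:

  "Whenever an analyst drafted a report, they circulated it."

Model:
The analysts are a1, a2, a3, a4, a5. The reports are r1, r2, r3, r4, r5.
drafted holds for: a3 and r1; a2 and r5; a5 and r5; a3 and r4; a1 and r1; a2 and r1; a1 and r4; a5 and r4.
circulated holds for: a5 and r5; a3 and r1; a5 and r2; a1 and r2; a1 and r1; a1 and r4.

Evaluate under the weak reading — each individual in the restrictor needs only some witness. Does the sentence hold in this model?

False

"it" takes "a report" as antecedent — a donkey pronoun bound across the clause boundary.
Weak reading: every analyst a with some drafted-report has at least one drafted-report r such that circulated(a,r).
Per analyst: a1:✓  a2:✗  a3:✓  a5:✓
a2 has no witness among its drafted-reports.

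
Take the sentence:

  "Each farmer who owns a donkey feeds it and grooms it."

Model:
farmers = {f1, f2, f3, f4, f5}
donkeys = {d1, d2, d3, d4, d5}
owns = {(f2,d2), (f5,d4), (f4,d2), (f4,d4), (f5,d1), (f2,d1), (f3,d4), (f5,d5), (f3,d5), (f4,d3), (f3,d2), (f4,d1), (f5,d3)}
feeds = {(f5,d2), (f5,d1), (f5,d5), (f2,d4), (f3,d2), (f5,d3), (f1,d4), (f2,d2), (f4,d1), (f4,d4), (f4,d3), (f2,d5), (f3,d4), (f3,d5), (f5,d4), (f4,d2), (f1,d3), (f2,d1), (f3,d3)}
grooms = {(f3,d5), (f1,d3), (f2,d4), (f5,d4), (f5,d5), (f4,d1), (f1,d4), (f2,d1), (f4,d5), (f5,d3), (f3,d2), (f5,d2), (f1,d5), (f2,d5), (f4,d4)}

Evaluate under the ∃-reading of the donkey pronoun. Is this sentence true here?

"it" takes "a donkey" as antecedent — a donkey pronoun bound across the clause boundary.
Weak reading: every farmer f with some owns-donkey has at least one owns-donkey d such that feeds(f,d) ∧ grooms(f,d).
Per farmer: f2:✓  f3:✓  f4:✓  f5:✓
Every farmer in the restrictor has a witness.

True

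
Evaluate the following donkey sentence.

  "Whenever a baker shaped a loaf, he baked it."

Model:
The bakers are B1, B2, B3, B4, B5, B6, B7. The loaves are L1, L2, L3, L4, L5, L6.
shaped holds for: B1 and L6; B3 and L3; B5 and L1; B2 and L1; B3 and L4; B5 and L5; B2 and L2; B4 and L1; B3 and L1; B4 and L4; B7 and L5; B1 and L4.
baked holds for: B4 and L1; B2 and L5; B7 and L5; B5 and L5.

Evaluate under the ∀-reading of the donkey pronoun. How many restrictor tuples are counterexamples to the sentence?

"it" takes "a loaf" as antecedent — a donkey pronoun bound across the clause boundary.
Strong reading: for every (b,l) with shaped(b,l), baked(b,l).
Restrictor pairs: (B1,L4) ✗  (B1,L6) ✗  (B2,L1) ✗  (B2,L2) ✗  (B3,L1) ✗  (B3,L3) ✗  (B3,L4) ✗  (B4,L1) ✓  (B4,L4) ✗  (B5,L1) ✗  (B5,L5) ✓  (B7,L5) ✓
Counterexamples (restrictor pairs failing the scope): 9.

9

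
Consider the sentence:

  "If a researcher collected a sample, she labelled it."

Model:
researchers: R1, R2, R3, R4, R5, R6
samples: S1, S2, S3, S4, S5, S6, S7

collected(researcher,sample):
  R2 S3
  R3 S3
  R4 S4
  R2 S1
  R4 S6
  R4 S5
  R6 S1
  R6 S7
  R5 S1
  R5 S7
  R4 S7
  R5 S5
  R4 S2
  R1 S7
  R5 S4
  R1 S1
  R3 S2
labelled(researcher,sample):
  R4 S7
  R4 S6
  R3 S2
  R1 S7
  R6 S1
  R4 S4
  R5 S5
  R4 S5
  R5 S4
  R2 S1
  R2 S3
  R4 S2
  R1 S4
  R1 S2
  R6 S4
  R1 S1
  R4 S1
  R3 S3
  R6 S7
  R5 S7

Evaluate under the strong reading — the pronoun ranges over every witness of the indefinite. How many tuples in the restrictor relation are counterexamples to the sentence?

"it" takes "a sample" as antecedent — a donkey pronoun bound across the clause boundary.
Strong reading: for every (r,s) with collected(r,s), labelled(r,s).
Restrictor pairs: (R1,S1) ✓  (R1,S7) ✓  (R2,S1) ✓  (R2,S3) ✓  (R3,S2) ✓  (R3,S3) ✓  (R4,S2) ✓  (R4,S4) ✓  (R4,S5) ✓  (R4,S6) ✓  (R4,S7) ✓  (R5,S1) ✗  (R5,S4) ✓  (R5,S5) ✓  (R5,S7) ✓  (R6,S1) ✓  (R6,S7) ✓
Counterexamples (restrictor pairs failing the scope): 1.

1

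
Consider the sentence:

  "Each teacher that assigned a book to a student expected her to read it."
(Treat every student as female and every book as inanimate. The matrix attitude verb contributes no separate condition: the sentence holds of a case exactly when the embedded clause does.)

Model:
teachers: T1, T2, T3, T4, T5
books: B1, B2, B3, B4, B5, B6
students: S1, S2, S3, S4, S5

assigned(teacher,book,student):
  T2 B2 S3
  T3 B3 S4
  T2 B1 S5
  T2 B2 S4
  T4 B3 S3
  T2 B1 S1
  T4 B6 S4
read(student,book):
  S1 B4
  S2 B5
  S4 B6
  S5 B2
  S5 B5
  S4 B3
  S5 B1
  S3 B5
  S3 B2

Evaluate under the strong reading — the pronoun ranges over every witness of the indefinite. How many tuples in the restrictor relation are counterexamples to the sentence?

3

"her" takes "a student" as antecedent and "it" takes "a book"; both are donkey pronouns co-varying with the restrictor.
Strong reading: for every (t,b,s) with assigned(t,b,s), read(s,b).
Restrictor triples: (T2,B1,S1)→read(S1,B1) ✗  (T2,B1,S5)→read(S5,B1) ✓  (T2,B2,S3)→read(S3,B2) ✓  (T2,B2,S4)→read(S4,B2) ✗  (T3,B3,S4)→read(S4,B3) ✓  (T4,B3,S3)→read(S3,B3) ✗  (T4,B6,S4)→read(S4,B6) ✓
Counterexamples (restrictor triples failing the scope): 3.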